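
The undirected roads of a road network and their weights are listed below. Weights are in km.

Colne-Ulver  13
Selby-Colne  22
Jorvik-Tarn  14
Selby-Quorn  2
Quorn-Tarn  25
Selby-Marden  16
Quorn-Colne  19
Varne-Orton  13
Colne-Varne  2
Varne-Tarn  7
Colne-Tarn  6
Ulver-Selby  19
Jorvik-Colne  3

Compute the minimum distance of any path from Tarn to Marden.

43 km

Running Dijkstra from Tarn:
Tarn: 0
Colne: 6  (via Tarn)
Varne: 7  (via Tarn)
Jorvik: 9  (via Colne)
Ulver: 19  (via Colne)
Orton: 20  (via Varne)
Quorn: 25  (via Tarn)
Selby: 27  (via Quorn)
Marden: 43  (via Selby)
Shortest route: Tarn–Quorn–Selby–Marden = 43 km.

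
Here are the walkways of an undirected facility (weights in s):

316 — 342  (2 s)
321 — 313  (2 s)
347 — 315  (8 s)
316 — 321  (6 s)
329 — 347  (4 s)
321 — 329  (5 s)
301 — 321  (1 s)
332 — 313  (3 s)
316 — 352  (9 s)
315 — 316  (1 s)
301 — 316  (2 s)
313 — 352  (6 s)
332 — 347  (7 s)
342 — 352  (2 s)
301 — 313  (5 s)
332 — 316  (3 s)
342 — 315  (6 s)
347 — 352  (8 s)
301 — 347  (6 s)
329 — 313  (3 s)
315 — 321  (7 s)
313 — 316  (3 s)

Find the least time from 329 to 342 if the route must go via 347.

14 s

Shortest 329→347: 329–347 = 4
Best 347 to 342: 347–352–342 costing 10
Total via 347: 4 + 10 = 14 s.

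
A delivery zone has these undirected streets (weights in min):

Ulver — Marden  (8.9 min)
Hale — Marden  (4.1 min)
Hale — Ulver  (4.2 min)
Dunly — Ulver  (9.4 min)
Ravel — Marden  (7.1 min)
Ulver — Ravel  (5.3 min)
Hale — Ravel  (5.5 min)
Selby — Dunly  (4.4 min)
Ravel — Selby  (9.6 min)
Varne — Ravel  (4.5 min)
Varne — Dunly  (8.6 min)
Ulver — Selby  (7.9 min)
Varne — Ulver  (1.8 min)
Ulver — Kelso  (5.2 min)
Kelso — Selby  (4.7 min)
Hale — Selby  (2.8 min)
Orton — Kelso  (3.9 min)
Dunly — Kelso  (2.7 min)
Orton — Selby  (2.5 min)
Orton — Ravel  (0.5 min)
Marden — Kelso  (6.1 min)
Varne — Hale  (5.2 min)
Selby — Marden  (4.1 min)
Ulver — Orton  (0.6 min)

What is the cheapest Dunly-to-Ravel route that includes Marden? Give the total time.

15.6 min

Best Dunly to Marden: Dunly → Selby → Marden costing 8.5
Best Marden to Ravel: Marden → Ravel costing 7.1
Total via Marden: 8.5 + 7.1 = 15.6 min.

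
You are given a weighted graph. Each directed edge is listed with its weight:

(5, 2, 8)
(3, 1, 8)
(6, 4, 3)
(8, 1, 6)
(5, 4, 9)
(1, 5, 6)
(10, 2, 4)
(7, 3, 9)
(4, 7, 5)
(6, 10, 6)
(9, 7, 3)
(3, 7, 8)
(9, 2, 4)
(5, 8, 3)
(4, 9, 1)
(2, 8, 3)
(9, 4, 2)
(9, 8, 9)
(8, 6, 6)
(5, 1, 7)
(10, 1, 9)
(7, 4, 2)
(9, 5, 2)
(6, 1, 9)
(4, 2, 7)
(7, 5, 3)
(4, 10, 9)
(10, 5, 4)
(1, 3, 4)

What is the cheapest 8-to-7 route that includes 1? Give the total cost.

Shortest 8→1: 8–1 = 6
Best 1 to 7: 1–3–7 costing 12
Total via 1: 6 + 12 = 18.

18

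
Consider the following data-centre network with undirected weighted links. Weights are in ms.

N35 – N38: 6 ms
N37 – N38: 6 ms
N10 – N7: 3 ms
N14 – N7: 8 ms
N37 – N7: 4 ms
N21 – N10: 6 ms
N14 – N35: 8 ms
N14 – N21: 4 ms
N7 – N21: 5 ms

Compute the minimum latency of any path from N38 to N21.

Shortest distances from N38:
N38: 0
N37: 6  (via N38)
N35: 6  (via N38)
N7: 10  (via N37)
N10: 13  (via N7)
N14: 14  (via N35)
N21: 15  (via N7)
Shortest route: N38 → N37 → N7 → N21 = 15 ms.

15 ms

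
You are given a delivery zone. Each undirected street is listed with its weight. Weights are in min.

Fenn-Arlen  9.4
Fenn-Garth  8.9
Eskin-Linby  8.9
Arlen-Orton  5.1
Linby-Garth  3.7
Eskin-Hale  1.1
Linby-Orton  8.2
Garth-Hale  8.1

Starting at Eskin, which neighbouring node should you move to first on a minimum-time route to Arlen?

Linby

Candidate routes:
Eskin–Linby–Orton–Arlen: 8.9+8.2+5.1 = 22.2
Eskin–Hale–Garth–Fenn–Arlen: 1.1+8.1+8.9+9.4 = 27.5
Eskin–Hale–Garth–Linby–Orton–Arlen: 1.1+8.1+3.7+8.2+5.1 = 26.2
The minimum is 22.2 min via Eskin–Linby–Orton–Arlen.
So from Eskin the first move is to Linby.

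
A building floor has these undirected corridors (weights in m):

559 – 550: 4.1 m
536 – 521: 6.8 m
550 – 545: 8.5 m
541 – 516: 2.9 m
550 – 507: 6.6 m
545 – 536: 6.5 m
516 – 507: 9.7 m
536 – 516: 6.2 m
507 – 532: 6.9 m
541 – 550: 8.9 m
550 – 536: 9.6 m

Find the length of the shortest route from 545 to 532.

Shortest distances from 545:
545: 0
536: 6.5  (via 545)
550: 8.5  (via 545)
559: 12.6  (via 550)
516: 12.7  (via 536)
521: 13.3  (via 536)
507: 15.1  (via 550)
541: 15.6  (via 516)
532: 22  (via 507)
Shortest route: 545–550–507–532 = 22 m.

22 m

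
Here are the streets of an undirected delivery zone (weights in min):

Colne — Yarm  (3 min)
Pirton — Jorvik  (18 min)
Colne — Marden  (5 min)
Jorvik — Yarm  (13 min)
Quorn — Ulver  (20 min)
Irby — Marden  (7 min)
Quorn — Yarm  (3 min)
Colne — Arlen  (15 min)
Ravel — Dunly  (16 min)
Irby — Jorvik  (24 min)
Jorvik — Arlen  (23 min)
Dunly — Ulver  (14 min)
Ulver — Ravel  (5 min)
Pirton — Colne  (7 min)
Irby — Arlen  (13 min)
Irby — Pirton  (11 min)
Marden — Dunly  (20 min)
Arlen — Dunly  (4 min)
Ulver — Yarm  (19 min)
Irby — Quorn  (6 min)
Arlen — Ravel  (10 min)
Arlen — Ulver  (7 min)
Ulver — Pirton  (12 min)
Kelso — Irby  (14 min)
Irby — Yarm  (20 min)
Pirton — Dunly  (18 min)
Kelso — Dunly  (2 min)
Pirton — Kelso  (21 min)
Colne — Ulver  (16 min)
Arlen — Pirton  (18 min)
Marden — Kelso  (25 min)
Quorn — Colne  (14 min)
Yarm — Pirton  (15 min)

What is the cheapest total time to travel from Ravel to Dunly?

14 min

Shortest distances from Ravel:
Ravel: 0
Ulver: 5  (via Ravel)
Arlen: 10  (via Ravel)
Dunly: 14  (via Arlen)
Shortest route: Ravel → Arlen → Dunly = 14 min.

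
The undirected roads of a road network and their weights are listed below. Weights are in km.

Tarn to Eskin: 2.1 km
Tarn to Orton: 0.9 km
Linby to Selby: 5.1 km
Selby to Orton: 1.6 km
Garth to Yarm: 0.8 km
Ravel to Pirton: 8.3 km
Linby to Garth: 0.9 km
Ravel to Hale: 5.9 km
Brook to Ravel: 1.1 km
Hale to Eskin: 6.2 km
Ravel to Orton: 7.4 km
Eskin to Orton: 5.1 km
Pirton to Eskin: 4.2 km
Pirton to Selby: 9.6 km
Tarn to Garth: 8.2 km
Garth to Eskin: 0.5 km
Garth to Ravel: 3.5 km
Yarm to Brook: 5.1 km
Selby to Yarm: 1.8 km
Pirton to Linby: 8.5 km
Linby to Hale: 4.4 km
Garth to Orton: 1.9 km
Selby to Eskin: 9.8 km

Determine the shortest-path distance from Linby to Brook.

5.5 km

Enumerating some paths:
Linby → Garth → Ravel → Brook: 0.9+3.5+1.1 = 5.5
Linby → Garth → Yarm → Brook: 0.9+0.8+5.1 = 6.8
The minimum is 5.5 km via Linby → Garth → Ravel → Brook.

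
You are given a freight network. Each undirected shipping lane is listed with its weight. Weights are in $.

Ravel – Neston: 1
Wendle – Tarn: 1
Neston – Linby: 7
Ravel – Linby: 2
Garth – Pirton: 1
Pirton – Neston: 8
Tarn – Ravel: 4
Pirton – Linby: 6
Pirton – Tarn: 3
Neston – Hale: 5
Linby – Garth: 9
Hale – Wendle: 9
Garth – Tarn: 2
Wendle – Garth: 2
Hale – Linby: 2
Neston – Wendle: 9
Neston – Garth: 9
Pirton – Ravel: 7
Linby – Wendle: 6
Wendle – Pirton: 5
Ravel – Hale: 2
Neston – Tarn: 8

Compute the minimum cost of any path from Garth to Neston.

Candidate routes:
Garth - Pirton - Tarn - Ravel - Neston: 1+3+4+1 = 9
Garth - Pirton - Ravel - Neston: 1+7+1 = 9
Garth - Tarn - Ravel - Neston: 2+4+1 = 7
Garth - Wendle - Tarn - Ravel - Neston: 2+1+4+1 = 8
The minimum is $7 via Garth - Tarn - Ravel - Neston.

$7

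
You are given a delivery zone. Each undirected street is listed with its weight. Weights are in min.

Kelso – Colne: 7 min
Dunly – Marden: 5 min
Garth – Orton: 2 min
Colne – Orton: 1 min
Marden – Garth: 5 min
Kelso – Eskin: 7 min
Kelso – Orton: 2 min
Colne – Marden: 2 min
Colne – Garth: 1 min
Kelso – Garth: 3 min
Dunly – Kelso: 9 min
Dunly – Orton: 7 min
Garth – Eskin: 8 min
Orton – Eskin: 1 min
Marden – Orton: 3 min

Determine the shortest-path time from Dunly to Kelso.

9 min

Enumerating some paths:
Dunly–Marden–Colne–Garth–Kelso: 5+2+1+3 = 11
Dunly–Marden–Orton–Kelso: 5+3+2 = 10
Dunly–Marden–Colne–Orton–Kelso: 5+2+1+2 = 10
Dunly–Kelso: 9 = 9
Cheapest is Dunly–Kelso at 9 min.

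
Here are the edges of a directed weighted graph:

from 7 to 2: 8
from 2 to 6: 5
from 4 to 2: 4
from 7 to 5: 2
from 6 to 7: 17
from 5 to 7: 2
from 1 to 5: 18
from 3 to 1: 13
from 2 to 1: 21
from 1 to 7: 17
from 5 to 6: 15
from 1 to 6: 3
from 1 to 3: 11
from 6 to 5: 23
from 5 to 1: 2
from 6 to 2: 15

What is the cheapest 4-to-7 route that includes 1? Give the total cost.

Best 4 to 1: 4–2–1 costing 25
Best 1 to 7: 1–7 costing 17
Total via 1: 25 + 17 = 42.

42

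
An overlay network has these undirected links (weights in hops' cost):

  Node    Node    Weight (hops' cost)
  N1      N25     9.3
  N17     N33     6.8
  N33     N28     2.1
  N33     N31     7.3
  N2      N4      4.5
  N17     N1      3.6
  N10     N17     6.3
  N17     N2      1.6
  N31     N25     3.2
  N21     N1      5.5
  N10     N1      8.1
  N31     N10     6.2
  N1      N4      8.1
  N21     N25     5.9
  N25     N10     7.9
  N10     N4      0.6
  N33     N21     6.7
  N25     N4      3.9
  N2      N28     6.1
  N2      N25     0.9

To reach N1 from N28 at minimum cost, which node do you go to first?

Candidate routes:
N28 - N33 - N17 - N1: 2.1+6.8+3.6 = 12.5
N28 - N2 - N17 - N1: 6.1+1.6+3.6 = 11.3
Cheapest is N28 - N2 - N17 - N1 at 11.3 hops' cost.
So from N28 the first move is to N2.

N2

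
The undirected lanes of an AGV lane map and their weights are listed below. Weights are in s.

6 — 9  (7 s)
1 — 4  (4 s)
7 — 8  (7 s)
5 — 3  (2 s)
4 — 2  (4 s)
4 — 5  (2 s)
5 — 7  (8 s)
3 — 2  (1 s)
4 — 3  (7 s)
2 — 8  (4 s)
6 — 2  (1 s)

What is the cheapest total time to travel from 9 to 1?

Compare a few routes:
9 → 6 → 2 → 3 → 5 → 4 → 1: 7+1+1+2+2+4 = 17
9 → 6 → 2 → 3 → 4 → 1: 7+1+1+7+4 = 20
9 → 6 → 2 → 4 → 1: 7+1+4+4 = 16
Cheapest is 9 → 6 → 2 → 4 → 1 at 16 s.

16 s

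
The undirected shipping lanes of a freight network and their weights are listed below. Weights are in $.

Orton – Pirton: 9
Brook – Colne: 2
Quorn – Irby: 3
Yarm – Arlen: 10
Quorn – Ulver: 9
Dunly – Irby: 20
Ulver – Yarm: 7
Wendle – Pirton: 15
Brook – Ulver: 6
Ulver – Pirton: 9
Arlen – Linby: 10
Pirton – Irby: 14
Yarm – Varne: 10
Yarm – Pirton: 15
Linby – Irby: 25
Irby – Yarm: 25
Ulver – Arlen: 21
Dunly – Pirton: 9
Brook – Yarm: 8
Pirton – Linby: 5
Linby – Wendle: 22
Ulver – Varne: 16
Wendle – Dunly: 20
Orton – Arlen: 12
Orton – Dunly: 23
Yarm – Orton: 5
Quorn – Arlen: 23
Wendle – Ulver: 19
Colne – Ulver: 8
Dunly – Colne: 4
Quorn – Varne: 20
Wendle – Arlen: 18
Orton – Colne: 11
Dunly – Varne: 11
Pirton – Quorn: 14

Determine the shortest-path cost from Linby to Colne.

$18

Enumerating some paths:
Linby → Pirton → Dunly → Colne: 5+9+4 = 18
Linby → Pirton → Ulver → Colne: 5+9+8 = 22
The minimum is $18 via Linby → Pirton → Dunly → Colne.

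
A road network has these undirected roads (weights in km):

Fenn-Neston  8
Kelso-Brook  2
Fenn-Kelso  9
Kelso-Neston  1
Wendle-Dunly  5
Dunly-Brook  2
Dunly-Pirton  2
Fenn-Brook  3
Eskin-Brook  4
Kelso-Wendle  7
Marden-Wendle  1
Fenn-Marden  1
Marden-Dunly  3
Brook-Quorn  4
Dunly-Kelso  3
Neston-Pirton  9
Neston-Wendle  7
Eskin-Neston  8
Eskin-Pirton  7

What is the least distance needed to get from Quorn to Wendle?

Compare a few routes:
Quorn–Brook–Fenn–Marden–Wendle: 4+3+1+1 = 9
Quorn–Brook–Dunly–Marden–Wendle: 4+2+3+1 = 10
Cheapest is Quorn–Brook–Fenn–Marden–Wendle at 9 km.

9 km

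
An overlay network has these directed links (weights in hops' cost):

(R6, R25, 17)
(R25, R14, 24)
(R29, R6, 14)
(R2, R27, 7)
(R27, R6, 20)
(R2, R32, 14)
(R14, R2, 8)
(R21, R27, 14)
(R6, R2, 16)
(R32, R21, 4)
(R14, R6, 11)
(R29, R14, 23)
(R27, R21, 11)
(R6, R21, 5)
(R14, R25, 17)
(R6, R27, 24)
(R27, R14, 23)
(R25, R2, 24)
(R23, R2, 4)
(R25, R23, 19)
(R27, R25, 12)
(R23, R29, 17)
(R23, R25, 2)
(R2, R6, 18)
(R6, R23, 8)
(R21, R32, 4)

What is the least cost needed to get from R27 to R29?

Settle nodes by increasing distance from R27:
R27: 0
R21: 11  (via R27)
R25: 12  (via R27)
R32: 15  (via R21)
R6: 20  (via R27)
R14: 23  (via R27)
R23: 28  (via R6)
R2: 31  (via R14)
R29: 45  (via R23)
Shortest route: R27 → R6 → R23 → R29 = 45 hops' cost.

45 hops' cost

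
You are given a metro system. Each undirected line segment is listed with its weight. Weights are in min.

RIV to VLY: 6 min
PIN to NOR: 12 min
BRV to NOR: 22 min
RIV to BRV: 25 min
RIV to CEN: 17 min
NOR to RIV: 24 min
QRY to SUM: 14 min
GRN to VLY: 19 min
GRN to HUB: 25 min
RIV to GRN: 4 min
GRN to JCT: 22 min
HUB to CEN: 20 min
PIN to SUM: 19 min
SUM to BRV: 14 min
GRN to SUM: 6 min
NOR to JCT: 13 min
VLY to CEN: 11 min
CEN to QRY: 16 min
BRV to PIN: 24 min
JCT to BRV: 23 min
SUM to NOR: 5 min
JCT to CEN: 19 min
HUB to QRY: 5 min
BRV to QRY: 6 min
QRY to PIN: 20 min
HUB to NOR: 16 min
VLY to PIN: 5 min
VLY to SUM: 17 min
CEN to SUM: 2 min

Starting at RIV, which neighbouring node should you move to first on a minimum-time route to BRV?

GRN

Enumerating some paths:
RIV - GRN - SUM - BRV: 4+6+14 = 24
RIV - BRV: 25 = 25
Cheapest is RIV - GRN - SUM - BRV at 24 min.
So from RIV the first move is to GRN.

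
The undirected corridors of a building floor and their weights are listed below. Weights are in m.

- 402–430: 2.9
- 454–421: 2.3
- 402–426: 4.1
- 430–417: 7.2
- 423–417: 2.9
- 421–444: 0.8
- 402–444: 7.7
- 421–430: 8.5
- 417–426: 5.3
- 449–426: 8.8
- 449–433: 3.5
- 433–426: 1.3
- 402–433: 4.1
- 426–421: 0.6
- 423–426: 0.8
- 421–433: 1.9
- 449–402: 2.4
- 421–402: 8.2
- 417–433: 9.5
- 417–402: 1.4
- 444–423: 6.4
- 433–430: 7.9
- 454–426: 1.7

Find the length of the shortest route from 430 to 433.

Shortest distances from 430:
430: 0
402: 2.9  (via 430)
417: 4.3  (via 402)
449: 5.3  (via 402)
433: 7  (via 402)
Shortest route: 430 → 402 → 433 = 7 m.

7 m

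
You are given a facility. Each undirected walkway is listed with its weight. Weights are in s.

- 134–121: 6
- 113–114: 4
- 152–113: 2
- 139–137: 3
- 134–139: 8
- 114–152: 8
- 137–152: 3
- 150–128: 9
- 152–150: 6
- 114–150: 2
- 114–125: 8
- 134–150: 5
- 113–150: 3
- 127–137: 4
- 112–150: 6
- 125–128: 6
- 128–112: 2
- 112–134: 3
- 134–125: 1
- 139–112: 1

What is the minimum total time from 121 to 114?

Candidate routes:
121 → 134 → 125 → 114: 6+1+8 = 15
121 → 134 → 112 → 150 → 114: 6+3+6+2 = 17
121 → 134 → 150 → 114: 6+5+2 = 13
The minimum is 13 s via 121 → 134 → 150 → 114.

13 s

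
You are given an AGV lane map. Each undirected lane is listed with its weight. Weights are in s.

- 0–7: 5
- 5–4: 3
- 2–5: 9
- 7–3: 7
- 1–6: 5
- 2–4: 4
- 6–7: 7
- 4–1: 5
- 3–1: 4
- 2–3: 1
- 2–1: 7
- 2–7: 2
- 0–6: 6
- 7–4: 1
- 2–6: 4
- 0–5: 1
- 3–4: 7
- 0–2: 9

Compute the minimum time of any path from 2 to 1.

Shortest distances from 2:
2: 0
3: 1  (via 2)
7: 2  (via 2)
4: 3  (via 7)
6: 4  (via 2)
1: 5  (via 3)
Shortest route: 2–3–1 = 5 s.

5 s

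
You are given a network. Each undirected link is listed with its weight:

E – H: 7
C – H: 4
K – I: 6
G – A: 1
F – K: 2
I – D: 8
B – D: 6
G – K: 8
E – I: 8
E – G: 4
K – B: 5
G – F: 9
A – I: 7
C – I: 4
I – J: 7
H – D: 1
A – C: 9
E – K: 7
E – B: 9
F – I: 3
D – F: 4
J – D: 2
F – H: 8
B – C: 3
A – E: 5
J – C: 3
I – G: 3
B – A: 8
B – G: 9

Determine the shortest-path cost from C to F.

Enumerating some paths:
C → H → D → F: 4+1+4 = 9
C → I → F: 4+3 = 7
The minimum is 7 via C → I → F.

7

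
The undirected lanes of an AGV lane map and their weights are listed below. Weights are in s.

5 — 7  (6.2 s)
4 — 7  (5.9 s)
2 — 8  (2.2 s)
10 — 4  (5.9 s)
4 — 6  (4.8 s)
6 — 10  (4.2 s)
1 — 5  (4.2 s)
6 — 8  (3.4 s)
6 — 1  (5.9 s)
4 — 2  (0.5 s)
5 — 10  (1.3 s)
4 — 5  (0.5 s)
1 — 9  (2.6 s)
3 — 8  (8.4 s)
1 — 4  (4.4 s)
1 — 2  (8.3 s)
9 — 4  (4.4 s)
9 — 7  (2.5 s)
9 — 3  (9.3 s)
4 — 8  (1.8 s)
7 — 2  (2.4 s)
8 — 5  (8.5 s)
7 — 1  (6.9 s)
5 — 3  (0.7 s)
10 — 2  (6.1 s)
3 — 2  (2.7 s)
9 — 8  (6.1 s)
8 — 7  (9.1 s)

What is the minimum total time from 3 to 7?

Compare a few routes:
3 → 2 → 7: 2.7+2.4 = 5.1
3 → 5 → 4 → 2 → 7: 0.7+0.5+0.5+2.4 = 4.1
The minimum is 4.1 s via 3 → 5 → 4 → 2 → 7.

4.1 s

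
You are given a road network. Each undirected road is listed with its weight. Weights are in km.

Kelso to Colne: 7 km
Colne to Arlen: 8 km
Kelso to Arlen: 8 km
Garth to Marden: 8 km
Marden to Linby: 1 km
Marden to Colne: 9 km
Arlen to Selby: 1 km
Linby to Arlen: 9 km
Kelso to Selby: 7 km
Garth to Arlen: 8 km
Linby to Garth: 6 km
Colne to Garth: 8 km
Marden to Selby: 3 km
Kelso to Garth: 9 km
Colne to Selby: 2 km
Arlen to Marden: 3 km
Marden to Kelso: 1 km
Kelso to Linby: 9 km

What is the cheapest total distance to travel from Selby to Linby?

4 km

Enumerating some paths:
Selby → Kelso → Marden → Linby: 7+1+1 = 9
Selby → Arlen → Marden → Linby: 1+3+1 = 5
Selby → Marden → Linby: 3+1 = 4
Selby → Arlen → Linby: 1+9 = 10
Cheapest is Selby → Marden → Linby at 4 km.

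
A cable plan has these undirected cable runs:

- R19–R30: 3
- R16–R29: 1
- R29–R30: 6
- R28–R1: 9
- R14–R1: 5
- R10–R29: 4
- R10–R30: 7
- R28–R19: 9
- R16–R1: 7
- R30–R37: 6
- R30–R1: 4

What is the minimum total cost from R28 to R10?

Settle nodes by increasing distance from R28:
R28: 0
R19: 9  (via R28)
R1: 9  (via R28)
R30: 12  (via R19)
R14: 14  (via R1)
R16: 16  (via R1)
R29: 17  (via R16)
R37: 18  (via R30)
R10: 19  (via R30)
Shortest route: R28 → R19 → R30 → R10 = 19.

19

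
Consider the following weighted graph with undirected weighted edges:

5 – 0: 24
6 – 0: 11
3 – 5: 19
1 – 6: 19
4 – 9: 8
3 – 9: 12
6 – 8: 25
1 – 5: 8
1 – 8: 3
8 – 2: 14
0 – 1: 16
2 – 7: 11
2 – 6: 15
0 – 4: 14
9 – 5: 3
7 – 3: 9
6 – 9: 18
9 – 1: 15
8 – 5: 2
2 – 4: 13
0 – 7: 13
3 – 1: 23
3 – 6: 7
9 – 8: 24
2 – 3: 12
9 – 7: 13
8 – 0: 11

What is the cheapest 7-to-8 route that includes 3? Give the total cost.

26

Shortest 7→3: 7–3 = 9
Shortest 3→8: 3–9–5–8 = 17
Total via 3: 9 + 17 = 26.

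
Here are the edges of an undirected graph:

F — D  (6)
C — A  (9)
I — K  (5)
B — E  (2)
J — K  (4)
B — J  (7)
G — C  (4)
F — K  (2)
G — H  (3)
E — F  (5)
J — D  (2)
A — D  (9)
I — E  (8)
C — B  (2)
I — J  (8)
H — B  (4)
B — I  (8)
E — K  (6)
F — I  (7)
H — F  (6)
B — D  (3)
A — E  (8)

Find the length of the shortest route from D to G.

Compare a few routes:
D–F–H–G: 6+6+3 = 15
D–B–H–G: 3+4+3 = 10
D–B–C–G: 3+2+4 = 9
Cheapest is D–B–C–G at 9.

9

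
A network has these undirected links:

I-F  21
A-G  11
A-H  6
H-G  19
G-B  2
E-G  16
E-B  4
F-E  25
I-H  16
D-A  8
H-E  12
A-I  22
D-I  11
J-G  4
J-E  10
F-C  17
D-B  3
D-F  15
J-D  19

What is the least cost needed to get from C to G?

37

Enumerating some paths:
C - F - D - B - G: 17+15+3+2 = 37
C - F - D - A - G: 17+15+8+11 = 51
C - F - E - B - G: 17+25+4+2 = 48
Cheapest is C - F - D - B - G at 37.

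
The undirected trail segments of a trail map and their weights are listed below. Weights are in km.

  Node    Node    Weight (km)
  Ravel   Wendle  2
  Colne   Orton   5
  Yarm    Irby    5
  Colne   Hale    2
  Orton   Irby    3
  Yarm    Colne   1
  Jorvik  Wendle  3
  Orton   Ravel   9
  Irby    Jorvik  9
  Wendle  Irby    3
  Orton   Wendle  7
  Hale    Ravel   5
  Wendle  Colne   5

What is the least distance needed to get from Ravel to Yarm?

8 km

Candidate routes:
Ravel–Wendle–Irby–Orton–Colne–Yarm: 2+3+3+5+1 = 14
Ravel–Wendle–Irby–Yarm: 2+3+5 = 10
Ravel–Wendle–Orton–Colne–Yarm: 2+7+5+1 = 15
Ravel–Wendle–Colne–Yarm: 2+5+1 = 8
The minimum is 8 km via Ravel–Wendle–Colne–Yarm.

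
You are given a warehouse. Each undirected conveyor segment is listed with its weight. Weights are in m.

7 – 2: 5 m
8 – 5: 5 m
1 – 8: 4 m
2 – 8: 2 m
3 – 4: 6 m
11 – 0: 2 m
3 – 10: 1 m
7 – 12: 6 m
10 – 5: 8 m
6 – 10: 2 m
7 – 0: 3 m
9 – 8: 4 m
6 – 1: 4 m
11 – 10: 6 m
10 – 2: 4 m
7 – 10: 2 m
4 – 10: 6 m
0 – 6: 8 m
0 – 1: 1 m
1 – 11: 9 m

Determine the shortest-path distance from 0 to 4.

Shortest distances from 0:
0: 0
1: 1  (via 0)
11: 2  (via 0)
7: 3  (via 0)
6: 5  (via 1)
8: 5  (via 1)
10: 5  (via 7)
3: 6  (via 10)
2: 7  (via 8)
9: 9  (via 8)
12: 9  (via 7)
5: 10  (via 8)
4: 11  (via 10)
Shortest route: 0 → 7 → 10 → 4 = 11 m.

11 m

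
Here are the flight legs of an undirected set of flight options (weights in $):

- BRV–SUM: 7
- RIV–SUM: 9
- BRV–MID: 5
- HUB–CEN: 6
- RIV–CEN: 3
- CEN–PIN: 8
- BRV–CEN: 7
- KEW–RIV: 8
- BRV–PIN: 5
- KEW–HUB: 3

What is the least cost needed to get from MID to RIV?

$15

Shortest distances from MID:
MID: 0
BRV: 5  (via MID)
PIN: 10  (via BRV)
CEN: 12  (via BRV)
SUM: 12  (via BRV)
RIV: 15  (via CEN)
Shortest route: MID–BRV–CEN–RIV = $15.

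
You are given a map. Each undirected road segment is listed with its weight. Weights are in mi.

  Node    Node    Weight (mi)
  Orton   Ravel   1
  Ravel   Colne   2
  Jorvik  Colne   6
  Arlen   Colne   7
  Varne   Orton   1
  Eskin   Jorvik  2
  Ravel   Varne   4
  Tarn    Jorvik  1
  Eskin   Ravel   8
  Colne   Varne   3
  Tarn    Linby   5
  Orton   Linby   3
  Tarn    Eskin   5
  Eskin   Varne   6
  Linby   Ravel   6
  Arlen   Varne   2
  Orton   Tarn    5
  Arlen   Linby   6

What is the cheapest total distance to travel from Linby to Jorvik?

Shortest distances from Linby:
Linby: 0
Orton: 3  (via Linby)
Varne: 4  (via Orton)
Ravel: 4  (via Orton)
Tarn: 5  (via Linby)
Jorvik: 6  (via Tarn)
Shortest route: Linby → Tarn → Jorvik = 6 mi.

6 mi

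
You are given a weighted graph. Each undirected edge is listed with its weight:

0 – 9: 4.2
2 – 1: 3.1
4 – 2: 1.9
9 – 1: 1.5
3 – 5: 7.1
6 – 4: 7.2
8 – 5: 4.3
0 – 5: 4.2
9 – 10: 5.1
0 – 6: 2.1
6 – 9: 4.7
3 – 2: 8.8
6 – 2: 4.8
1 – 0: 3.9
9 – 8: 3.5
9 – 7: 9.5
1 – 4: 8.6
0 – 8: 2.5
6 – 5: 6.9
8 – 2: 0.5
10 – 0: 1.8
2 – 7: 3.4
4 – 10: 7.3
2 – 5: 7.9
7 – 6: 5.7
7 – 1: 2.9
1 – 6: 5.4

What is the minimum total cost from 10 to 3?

Compare a few routes:
10 → 0 → 8 → 2 → 3: 1.8+2.5+0.5+8.8 = 13.6
10 → 0 → 5 → 3: 1.8+4.2+7.1 = 13.1
Cheapest is 10 → 0 → 5 → 3 at 13.1.

13.1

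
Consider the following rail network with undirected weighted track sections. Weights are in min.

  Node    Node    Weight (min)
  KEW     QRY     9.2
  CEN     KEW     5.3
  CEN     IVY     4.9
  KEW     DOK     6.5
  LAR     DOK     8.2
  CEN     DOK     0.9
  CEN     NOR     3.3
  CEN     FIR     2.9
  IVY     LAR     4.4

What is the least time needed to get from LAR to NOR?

12.4 min

Compare a few routes:
LAR → IVY → CEN → NOR: 4.4+4.9+3.3 = 12.6
LAR → DOK → CEN → NOR: 8.2+0.9+3.3 = 12.4
Cheapest is LAR → DOK → CEN → NOR at 12.4 min.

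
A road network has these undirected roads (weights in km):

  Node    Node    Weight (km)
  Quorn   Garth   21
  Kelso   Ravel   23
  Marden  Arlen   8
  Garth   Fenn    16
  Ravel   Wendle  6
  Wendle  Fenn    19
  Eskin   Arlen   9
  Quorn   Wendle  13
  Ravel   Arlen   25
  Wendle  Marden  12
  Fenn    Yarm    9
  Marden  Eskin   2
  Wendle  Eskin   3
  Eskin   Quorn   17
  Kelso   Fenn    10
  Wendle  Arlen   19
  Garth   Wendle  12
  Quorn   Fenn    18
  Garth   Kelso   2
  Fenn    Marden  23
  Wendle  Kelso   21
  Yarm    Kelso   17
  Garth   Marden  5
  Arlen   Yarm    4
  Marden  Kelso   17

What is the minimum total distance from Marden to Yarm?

Shortest distances from Marden:
Marden: 0
Eskin: 2  (via Marden)
Wendle: 5  (via Eskin)
Garth: 5  (via Marden)
Kelso: 7  (via Garth)
Arlen: 8  (via Marden)
Ravel: 11  (via Wendle)
Yarm: 12  (via Arlen)
Shortest route: Marden → Arlen → Yarm = 12 km.

12 km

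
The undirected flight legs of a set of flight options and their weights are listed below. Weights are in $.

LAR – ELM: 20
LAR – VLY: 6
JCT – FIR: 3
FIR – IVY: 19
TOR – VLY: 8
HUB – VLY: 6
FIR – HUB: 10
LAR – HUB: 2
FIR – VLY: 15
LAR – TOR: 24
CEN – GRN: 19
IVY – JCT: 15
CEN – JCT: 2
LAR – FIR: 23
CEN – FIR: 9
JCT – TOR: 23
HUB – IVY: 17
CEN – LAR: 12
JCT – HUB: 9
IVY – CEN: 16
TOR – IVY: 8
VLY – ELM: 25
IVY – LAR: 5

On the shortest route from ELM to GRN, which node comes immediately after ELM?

LAR

Candidate routes:
ELM → LAR → HUB → JCT → CEN → GRN: 20+2+9+2+19 = 52
ELM → LAR → CEN → GRN: 20+12+19 = 51
ELM → LAR → IVY → CEN → GRN: 20+5+16+19 = 60
ELM → LAR → HUB → FIR → JCT → CEN → GRN: 20+2+10+3+2+19 = 56
Cheapest is ELM → LAR → CEN → GRN at $51.
So from ELM the first move is to LAR.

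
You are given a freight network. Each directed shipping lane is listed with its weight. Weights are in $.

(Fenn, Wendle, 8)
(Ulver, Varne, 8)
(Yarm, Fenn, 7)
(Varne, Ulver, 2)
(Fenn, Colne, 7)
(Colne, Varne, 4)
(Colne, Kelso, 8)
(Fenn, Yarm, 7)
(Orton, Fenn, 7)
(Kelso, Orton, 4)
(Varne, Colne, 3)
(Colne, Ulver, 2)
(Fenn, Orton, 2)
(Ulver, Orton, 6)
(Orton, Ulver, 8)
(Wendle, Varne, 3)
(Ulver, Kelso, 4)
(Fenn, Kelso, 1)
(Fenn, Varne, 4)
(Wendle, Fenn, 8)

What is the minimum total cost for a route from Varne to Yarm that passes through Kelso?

$24

Best Varne to Kelso: Varne → Ulver → Kelso costing 6
Best Kelso to Yarm: Kelso → Orton → Fenn → Yarm costing 18
Total via Kelso: 6 + 18 = $24.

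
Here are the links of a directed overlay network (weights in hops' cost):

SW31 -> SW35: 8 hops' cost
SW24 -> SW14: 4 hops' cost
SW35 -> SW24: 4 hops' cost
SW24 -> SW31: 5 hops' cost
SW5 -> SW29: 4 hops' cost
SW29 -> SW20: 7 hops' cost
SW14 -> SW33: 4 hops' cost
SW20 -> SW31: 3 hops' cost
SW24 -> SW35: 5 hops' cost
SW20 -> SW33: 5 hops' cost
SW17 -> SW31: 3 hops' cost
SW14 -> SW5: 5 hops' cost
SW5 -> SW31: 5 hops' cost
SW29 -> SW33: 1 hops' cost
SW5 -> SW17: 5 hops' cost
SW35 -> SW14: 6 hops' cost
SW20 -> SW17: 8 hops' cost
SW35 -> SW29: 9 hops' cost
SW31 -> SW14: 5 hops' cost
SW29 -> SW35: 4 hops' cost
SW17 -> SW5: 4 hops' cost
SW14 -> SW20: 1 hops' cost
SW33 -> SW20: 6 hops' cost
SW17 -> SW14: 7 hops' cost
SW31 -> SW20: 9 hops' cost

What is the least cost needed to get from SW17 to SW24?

Candidate routes:
SW17–SW31–SW35–SW24: 3+8+4 = 15
SW17–SW5–SW31–SW35–SW24: 4+5+8+4 = 21
SW17–SW5–SW29–SW35–SW24: 4+4+4+4 = 16
SW17–SW14–SW20–SW31–SW35–SW24: 7+1+3+8+4 = 23
Cheapest is SW17–SW31–SW35–SW24 at 15 hops' cost.

15 hops' cost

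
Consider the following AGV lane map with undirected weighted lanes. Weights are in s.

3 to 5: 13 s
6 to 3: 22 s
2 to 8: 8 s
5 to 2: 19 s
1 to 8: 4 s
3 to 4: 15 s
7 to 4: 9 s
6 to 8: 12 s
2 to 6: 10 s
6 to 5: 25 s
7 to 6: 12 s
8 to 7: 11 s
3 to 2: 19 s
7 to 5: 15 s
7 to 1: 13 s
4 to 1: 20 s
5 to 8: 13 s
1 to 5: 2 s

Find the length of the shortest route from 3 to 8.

Settle nodes by increasing distance from 3:
3: 0
5: 13  (via 3)
1: 15  (via 5)
4: 15  (via 3)
2: 19  (via 3)
8: 19  (via 1)
Shortest route: 3–5–1–8 = 19 s.

19 s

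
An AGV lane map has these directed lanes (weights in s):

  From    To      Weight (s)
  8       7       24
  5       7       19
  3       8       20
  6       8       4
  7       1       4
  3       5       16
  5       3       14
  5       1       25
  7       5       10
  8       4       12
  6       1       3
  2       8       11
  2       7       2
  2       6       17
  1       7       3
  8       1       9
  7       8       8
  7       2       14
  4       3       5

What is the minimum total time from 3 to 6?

Compare a few routes:
3 → 5 → 7 → 2 → 6: 16+19+14+17 = 66
3 → 5 → 1 → 7 → 2 → 6: 16+25+3+14+17 = 75
3 → 8 → 1 → 7 → 2 → 6: 20+9+3+14+17 = 63
3 → 8 → 7 → 2 → 6: 20+24+14+17 = 75
Cheapest is 3 → 8 → 1 → 7 → 2 → 6 at 63 s.

63 s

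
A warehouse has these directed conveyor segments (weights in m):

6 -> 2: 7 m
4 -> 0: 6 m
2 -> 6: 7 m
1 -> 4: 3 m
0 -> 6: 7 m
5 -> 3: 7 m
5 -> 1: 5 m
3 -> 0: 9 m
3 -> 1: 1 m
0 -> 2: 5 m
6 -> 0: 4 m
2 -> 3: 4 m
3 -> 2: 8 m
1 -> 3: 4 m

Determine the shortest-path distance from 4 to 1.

16 m

Settle nodes by increasing distance from 4:
4: 0
0: 6  (via 4)
2: 11  (via 0)
6: 13  (via 0)
3: 15  (via 2)
1: 16  (via 3)
Shortest route: 4 → 0 → 2 → 3 → 1 = 16 m.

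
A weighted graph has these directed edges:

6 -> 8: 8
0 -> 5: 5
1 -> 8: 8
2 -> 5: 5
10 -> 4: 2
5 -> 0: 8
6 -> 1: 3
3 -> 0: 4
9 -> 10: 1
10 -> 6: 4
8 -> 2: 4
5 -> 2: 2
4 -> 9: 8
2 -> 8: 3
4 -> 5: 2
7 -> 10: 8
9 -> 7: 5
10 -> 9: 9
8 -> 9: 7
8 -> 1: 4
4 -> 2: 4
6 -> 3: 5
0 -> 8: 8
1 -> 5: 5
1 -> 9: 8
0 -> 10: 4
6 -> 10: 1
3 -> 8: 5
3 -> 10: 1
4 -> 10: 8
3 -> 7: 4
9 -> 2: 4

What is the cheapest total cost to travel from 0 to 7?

17

Shortest distances from 0:
0: 0
10: 4  (via 0)
5: 5  (via 0)
4: 6  (via 10)
2: 7  (via 5)
6: 8  (via 10)
8: 8  (via 0)
1: 11  (via 6)
3: 13  (via 6)
9: 13  (via 10)
7: 17  (via 3)
Shortest route: 0 → 10 → 6 → 3 → 7 = 17.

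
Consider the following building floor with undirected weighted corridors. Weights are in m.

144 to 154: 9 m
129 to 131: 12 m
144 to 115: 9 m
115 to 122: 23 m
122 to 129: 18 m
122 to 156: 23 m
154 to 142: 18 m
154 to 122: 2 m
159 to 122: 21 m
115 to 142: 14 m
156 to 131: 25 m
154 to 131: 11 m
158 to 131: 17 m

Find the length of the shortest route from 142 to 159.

Candidate routes:
142 - 154 - 122 - 159: 18+2+21 = 41
142 - 115 - 144 - 154 - 122 - 159: 14+9+9+2+21 = 55
The minimum is 41 m via 142 - 154 - 122 - 159.

41 m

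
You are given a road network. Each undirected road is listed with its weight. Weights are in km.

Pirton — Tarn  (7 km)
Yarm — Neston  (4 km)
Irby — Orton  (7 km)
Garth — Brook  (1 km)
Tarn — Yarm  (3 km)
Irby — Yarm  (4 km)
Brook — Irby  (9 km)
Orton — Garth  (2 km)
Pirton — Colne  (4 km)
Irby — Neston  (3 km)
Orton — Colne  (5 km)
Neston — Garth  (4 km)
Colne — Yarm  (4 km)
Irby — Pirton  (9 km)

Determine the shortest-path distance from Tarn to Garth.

Settle nodes by increasing distance from Tarn:
Tarn: 0
Yarm: 3  (via Tarn)
Neston: 7  (via Yarm)
Colne: 7  (via Yarm)
Irby: 7  (via Yarm)
Pirton: 7  (via Tarn)
Garth: 11  (via Neston)
Shortest route: Tarn–Yarm–Neston–Garth = 11 km.

11 km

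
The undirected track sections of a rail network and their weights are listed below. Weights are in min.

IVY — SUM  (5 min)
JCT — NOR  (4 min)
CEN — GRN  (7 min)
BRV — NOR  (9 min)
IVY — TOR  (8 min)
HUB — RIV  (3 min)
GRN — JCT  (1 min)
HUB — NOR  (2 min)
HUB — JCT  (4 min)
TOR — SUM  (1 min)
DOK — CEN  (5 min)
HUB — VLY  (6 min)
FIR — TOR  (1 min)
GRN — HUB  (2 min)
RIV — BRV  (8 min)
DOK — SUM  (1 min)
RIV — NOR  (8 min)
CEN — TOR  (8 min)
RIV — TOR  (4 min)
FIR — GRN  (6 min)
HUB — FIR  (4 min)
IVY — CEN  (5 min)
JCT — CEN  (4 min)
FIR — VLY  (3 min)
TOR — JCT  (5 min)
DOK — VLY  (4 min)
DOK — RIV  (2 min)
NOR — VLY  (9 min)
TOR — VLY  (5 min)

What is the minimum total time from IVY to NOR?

Shortest distances from IVY:
IVY: 0
SUM: 5  (via IVY)
CEN: 5  (via IVY)
TOR: 6  (via SUM)
DOK: 6  (via SUM)
FIR: 7  (via TOR)
RIV: 8  (via DOK)
JCT: 9  (via CEN)
GRN: 10  (via JCT)
VLY: 10  (via DOK)
HUB: 11  (via FIR)
NOR: 13  (via JCT)
Shortest route: IVY–CEN–JCT–NOR = 13 min.

13 min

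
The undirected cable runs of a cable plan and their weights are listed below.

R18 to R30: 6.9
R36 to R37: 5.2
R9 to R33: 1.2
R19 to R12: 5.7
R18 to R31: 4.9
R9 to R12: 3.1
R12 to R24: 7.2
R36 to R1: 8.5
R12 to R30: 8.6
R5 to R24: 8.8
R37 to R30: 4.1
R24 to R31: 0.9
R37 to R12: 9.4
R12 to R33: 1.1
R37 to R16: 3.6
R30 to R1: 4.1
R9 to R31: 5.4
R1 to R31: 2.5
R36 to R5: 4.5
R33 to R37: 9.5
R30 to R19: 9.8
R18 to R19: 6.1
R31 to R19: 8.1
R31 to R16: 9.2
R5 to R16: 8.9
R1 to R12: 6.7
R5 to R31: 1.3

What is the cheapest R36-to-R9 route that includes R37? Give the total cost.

15.9

Shortest R36→R37: R36–R37 = 5.2
Best R37 to R9: R37–R33–R9 costing 10.7
Total via R37: 5.2 + 10.7 = 15.9.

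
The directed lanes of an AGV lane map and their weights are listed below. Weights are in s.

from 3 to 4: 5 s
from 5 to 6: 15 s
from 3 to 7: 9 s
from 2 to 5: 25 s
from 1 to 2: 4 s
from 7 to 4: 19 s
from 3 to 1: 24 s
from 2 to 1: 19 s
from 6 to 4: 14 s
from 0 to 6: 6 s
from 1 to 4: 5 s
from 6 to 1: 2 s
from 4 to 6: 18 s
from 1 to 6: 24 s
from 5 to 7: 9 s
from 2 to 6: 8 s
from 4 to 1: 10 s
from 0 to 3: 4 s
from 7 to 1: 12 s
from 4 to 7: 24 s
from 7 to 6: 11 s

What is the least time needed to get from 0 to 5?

Shortest distances from 0:
0: 0
3: 4  (via 0)
6: 6  (via 0)
1: 8  (via 6)
4: 9  (via 3)
2: 12  (via 1)
7: 13  (via 3)
5: 37  (via 2)
Shortest route: 0 → 6 → 1 → 2 → 5 = 37 s.

37 s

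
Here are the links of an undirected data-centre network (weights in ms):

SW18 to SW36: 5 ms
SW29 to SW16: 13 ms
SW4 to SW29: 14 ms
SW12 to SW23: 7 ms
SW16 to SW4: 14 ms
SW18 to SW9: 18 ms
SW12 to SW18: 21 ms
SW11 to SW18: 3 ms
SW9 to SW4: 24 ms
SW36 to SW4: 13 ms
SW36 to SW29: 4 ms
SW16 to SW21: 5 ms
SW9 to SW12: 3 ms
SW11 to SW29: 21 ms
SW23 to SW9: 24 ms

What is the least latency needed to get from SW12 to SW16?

41 ms

Shortest distances from SW12:
SW12: 0
SW9: 3  (via SW12)
SW23: 7  (via SW12)
SW18: 21  (via SW12)
SW11: 24  (via SW18)
SW36: 26  (via SW18)
SW4: 27  (via SW9)
SW29: 30  (via SW36)
SW16: 41  (via SW4)
Shortest route: SW12–SW9–SW4–SW16 = 41 ms.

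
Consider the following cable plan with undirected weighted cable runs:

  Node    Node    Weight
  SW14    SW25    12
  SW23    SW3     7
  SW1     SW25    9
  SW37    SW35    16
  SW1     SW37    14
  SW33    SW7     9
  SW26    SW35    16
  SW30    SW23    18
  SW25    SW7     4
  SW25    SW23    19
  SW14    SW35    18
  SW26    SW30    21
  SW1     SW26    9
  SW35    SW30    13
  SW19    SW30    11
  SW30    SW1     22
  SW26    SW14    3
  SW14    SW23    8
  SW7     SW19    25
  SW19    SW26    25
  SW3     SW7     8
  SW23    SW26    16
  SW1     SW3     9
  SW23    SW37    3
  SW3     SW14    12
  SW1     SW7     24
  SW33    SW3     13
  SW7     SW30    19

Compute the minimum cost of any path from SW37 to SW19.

32

Enumerating some paths:
SW37 - SW35 - SW30 - SW19: 16+13+11 = 40
SW37 - SW23 - SW30 - SW19: 3+18+11 = 32
SW37 - SW23 - SW14 - SW26 - SW19: 3+8+3+25 = 39
The minimum is 32 via SW37 - SW23 - SW30 - SW19.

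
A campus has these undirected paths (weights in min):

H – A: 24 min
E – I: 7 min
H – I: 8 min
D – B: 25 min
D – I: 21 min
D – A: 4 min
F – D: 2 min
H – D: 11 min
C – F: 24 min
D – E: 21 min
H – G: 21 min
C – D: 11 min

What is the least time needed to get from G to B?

57 min

Enumerating some paths:
G–H–D–B: 21+11+25 = 57
G–H–I–D–B: 21+8+21+25 = 75
G–H–A–D–B: 21+24+4+25 = 74
Cheapest is G–H–D–B at 57 min.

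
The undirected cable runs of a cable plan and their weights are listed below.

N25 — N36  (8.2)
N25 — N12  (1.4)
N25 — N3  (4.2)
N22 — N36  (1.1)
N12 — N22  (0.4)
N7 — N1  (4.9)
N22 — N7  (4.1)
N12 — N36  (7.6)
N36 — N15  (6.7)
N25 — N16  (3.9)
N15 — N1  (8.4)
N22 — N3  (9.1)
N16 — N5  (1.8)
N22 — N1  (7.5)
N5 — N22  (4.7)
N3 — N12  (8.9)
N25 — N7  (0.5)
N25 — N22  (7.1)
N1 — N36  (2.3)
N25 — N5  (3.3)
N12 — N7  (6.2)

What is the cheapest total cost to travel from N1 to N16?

Candidate routes:
N1 - N7 - N25 - N16: 4.9+0.5+3.9 = 9.3
N1 - N36 - N22 - N12 - N25 - N16: 2.3+1.1+0.4+1.4+3.9 = 9.1
The minimum is 9.1 via N1 - N36 - N22 - N12 - N25 - N16.

9.1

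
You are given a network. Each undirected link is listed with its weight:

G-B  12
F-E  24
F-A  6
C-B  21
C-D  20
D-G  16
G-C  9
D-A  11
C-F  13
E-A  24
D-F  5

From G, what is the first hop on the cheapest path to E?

D

Compare a few routes:
G → C → F → E: 9+13+24 = 46
G → D → F → E: 16+5+24 = 45
Cheapest is G → D → F → E at 45.
So from G the first move is to D.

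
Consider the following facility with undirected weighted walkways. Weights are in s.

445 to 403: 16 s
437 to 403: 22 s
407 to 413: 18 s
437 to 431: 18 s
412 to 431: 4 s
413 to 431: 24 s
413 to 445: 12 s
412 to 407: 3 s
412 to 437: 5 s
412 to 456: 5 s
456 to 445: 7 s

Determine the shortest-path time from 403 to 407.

30 s

Running Dijkstra from 403:
403: 0
445: 16  (via 403)
437: 22  (via 403)
456: 23  (via 445)
412: 27  (via 437)
413: 28  (via 445)
407: 30  (via 412)
Shortest route: 403–437–412–407 = 30 s.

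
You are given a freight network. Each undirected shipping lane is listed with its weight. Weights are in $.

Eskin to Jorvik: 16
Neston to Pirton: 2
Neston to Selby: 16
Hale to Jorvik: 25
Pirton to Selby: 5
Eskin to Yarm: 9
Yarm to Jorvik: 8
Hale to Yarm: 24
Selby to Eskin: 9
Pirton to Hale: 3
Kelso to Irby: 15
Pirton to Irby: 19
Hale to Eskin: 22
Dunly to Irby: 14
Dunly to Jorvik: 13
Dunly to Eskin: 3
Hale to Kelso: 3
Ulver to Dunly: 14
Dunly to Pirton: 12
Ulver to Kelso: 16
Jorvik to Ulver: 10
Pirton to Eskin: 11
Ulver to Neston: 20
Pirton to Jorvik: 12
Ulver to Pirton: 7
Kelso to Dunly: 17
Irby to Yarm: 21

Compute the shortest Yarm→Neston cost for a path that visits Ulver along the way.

$27

Best Yarm to Ulver: Yarm → Jorvik → Ulver costing 18
Best Ulver to Neston: Ulver → Pirton → Neston costing 9
Total via Ulver: 18 + 9 = $27.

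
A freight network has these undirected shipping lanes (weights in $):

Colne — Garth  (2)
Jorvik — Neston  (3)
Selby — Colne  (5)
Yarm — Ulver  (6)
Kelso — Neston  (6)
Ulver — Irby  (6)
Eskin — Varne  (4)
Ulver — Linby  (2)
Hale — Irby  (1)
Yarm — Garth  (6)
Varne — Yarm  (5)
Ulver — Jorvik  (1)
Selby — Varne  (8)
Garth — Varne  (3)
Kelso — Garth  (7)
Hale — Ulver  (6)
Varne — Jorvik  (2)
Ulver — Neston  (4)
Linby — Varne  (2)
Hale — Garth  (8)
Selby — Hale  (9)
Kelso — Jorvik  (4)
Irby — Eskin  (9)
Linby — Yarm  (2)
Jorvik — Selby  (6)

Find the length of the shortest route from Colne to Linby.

Candidate routes:
Colne–Garth–Varne–Linby: 2+3+2 = 7
Colne–Garth–Varne–Jorvik–Ulver–Linby: 2+3+2+1+2 = 10
Colne–Garth–Yarm–Linby: 2+6+2 = 10
The minimum is $7 via Colne–Garth–Varne–Linby.

$7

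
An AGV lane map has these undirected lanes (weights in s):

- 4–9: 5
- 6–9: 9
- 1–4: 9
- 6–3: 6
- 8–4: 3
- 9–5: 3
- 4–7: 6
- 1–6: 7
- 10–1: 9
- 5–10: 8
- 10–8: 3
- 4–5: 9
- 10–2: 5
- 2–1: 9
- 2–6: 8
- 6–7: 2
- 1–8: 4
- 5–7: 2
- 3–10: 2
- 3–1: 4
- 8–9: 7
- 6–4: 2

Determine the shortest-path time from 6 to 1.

7 s

Running Dijkstra from 6:
6: 0
4: 2  (via 6)
7: 2  (via 6)
5: 4  (via 7)
8: 5  (via 4)
3: 6  (via 6)
1: 7  (via 6)
Shortest route: 6–1 = 7 s.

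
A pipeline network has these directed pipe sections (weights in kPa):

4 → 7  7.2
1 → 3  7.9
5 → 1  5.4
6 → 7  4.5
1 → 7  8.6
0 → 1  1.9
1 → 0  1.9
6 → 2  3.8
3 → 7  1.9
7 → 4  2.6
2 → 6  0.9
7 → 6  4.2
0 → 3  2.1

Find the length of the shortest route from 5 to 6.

Candidate routes:
5 → 1 → 7 → 6: 5.4+8.6+4.2 = 18.2
5 → 1 → 0 → 3 → 7 → 6: 5.4+1.9+2.1+1.9+4.2 = 15.5
Cheapest is 5 → 1 → 0 → 3 → 7 → 6 at 15.5 kPa.

15.5 kPa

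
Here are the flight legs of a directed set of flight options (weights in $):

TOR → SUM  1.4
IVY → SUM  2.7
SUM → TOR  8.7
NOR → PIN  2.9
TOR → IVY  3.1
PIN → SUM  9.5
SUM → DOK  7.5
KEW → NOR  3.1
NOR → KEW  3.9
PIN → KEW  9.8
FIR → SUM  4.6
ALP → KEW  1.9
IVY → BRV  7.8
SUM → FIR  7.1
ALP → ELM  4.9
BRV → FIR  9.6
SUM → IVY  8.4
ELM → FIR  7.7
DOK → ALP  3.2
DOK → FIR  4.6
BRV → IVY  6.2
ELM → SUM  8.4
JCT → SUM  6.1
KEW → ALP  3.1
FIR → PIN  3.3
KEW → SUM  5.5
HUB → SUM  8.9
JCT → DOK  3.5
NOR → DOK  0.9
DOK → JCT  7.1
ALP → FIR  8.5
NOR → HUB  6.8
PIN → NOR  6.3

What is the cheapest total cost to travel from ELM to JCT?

$23

Settle nodes by increasing distance from ELM:
ELM: 0
FIR: 7.7  (via ELM)
SUM: 8.4  (via ELM)
PIN: 11  (via FIR)
DOK: 15.9  (via SUM)
IVY: 16.8  (via SUM)
TOR: 17.1  (via SUM)
NOR: 17.3  (via PIN)
ALP: 19.1  (via DOK)
KEW: 20.8  (via PIN)
JCT: 23  (via DOK)
Shortest route: ELM–SUM–DOK–JCT = $23.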